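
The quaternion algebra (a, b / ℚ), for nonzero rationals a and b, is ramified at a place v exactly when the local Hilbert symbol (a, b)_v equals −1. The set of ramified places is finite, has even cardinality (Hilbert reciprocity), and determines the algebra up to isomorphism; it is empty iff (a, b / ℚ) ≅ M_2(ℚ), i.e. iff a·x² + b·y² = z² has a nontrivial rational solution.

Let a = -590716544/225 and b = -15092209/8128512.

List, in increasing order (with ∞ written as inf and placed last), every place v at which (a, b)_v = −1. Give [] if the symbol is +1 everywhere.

Mod squares: a ≡ -9229946, b ≡ -249458. Check v ∈ {∞, 2, 3, 5, 7, 11, 17, 23, 29, 37}.
v=3: a=3^-2·(≡1), b=3^-4·(≡1) mod 3; (1|3)=+1, (1|3)=+1; (−1)^{-2·-4·1}·(+1)^-4·(+1)^-2 = +1.
v=2: v_2(a)=7, v_2(b)=-11; units ≡ 3, 7 (mod 8); ε·ε+αω+βω = 1·1+7·0+-11·1 ≡ 0  ⇒  (a,b)_2 = +1.
v=∞: -9229946 < 0 and -249458 < 0  ⇒  (a,b)_∞ = -1.
v=11: a=11^1·(≡9), b=11^3·(≡5) mod 11; (9|11)=+1, (5|11)=+1; (−1)^{1·3·5}·(+1)^3·(+1)^1 = -1.
v=37: a=37^1·(≡1), b=37^0·(≡34) mod 37; (1|37)=+1, (34|37)=+1; (−1)^{1·0·18}·(+1)^0·(+1)^1 = +1.
v=7: a=7^0·(≡2), b=7^-2·(≡4) mod 7; (2|7)=+1, (4|7)=+1; (−1)^{0·-2·3}·(+1)^-2·(+1)^0 = +1.
v=23: a=23^1·(≡2), b=23^1·(≡20) mod 23; (2|23)=+1, (20|23)=-1; (−1)^{1·1·11}·(+1)^1·(-1)^1 = +1.
v=17: a=17^1·(≡9), b=17^1·(≡5) mod 17; (9|17)=+1, (5|17)=-1; (−1)^{1·1·8}·(+1)^1·(-1)^1 = -1.
v=29: a=29^1·(≡24), b=29^1·(≡26) mod 29; (24|29)=+1, (26|29)=-1; (−1)^{1·1·14}·(+1)^1·(-1)^1 = -1.
v=5: a=5^-2·(≡4), b=5^0·(≡3) mod 5; (4|5)=+1, (3|5)=-1; (−1)^{-2·0·2}·(+1)^0·(-1)^-2 = +1.
|Ram(-9229946, -249458)| = 4, even; anisotropic at {11, 17, 29, ∞}.

[11, 17, 29, inf]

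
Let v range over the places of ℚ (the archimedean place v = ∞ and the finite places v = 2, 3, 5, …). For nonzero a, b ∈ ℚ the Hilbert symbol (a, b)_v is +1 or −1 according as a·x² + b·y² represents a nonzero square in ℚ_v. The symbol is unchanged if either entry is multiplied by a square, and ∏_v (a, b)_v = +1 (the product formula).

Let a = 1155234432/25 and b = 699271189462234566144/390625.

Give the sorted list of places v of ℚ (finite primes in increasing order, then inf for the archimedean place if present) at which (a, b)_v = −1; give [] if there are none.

[2, 47]

Mod squares: a ≡ 282, b ≡ 46. Check v ∈ {∞, 2, 3, 5, 11, 23, 47}.
v=5: a=5^-2·(≡2), b=5^-8·(≡4) mod 5; (2|5)=-1, (4|5)=+1; (−1)^{-2·-8·2}·(-1)^-8·(+1)^-2 = +1.
v=11: a=11^2·(≡10), b=11^4·(≡7) mod 11; (10|11)=-1, (7|11)=-1; (−1)^{2·4·5}·(-1)^4·(-1)^2 = +1.
v=2: v_2(a)=7, v_2(b)=9; units ≡ 5, 7 (mod 8); ε·ε+αω+βω = 0·1+7·0+9·1 ≡ 1  ⇒  (a,b)_2 = -1.
v=∞: 282 > 0 and 46 > 0  ⇒  (a,b)_∞ = +1.
v=47: a=47^1·(≡36), b=47^2·(≡19) mod 47; (36|47)=+1, (19|47)=-1; (−1)^{1·2·23}·(+1)^2·(-1)^1 = -1.
v=23: a=23^2·(≡2), b=23^5·(≡12) mod 23; (2|23)=+1, (12|23)=+1; (−1)^{2·5·11}·(+1)^5·(+1)^2 = +1.
v=3: a=3^1·(≡1), b=3^8·(≡1) mod 3; (1|3)=+1, (1|3)=+1; (−1)^{1·8·1}·(+1)^8·(+1)^1 = +1.
|Ram(282, 46)| = 2, even; anisotropic at {2, 47}.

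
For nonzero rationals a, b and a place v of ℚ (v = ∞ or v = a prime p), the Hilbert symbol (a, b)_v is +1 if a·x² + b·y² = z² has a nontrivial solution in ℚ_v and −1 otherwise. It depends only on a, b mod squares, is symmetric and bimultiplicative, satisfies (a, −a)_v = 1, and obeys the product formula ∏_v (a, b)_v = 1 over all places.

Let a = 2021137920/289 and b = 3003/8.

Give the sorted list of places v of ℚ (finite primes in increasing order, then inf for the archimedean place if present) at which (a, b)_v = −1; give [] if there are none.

Mod squares: a ≡ 30, b ≡ 6006. Check v ∈ {∞, 2, 3, 5, 7, 11, 13, 17, 19}.
v=7: a=7^0·(≡2), b=7^1·(≡2) mod 7; (2|7)=+1, (2|7)=+1; (−1)^{0·1·3}·(+1)^1·(+1)^0 = +1.
v=3: a=3^7·(≡1), b=3^1·(≡1) mod 3; (1|3)=+1, (1|3)=+1; (−1)^{7·1·1}·(+1)^1·(+1)^7 = -1.
v=13: a=13^0·(≡3), b=13^1·(≡11) mod 13; (3|13)=+1, (11|13)=-1; (−1)^{0·1·6}·(+1)^1·(-1)^0 = +1.
v=17: a=17^-2·(≡15), b=17^0·(≡12) mod 17; (15|17)=+1, (12|17)=-1; (−1)^{-2·0·8}·(+1)^0·(-1)^-2 = +1.
v=∞: 30 > 0 and 6006 > 0  ⇒  (a,b)_∞ = +1.
v=19: a=19^2·(≡7), b=19^0·(≡12) mod 19; (7|19)=+1, (12|19)=-1; (−1)^{2·0·9}·(+1)^0·(-1)^2 = +1.
v=2: v_2(a)=9, v_2(b)=-3; units ≡ 7, 3 (mod 8); ε·ε+αω+βω = 1·1+9·1+-3·0 ≡ 0  ⇒  (a,b)_2 = +1.
v=5: a=5^1·(≡1), b=5^0·(≡1) mod 5; (1|5)=+1, (1|5)=+1; (−1)^{1·0·2}·(+1)^0·(+1)^1 = +1.
v=11: a=11^0·(≡7), b=11^1·(≡8) mod 11; (7|11)=-1, (8|11)=-1; (−1)^{0·1·5}·(-1)^1·(-1)^0 = -1.
|Ram(30, 6006)| = 2, even; anisotropic at {3, 11}.

[3, 11]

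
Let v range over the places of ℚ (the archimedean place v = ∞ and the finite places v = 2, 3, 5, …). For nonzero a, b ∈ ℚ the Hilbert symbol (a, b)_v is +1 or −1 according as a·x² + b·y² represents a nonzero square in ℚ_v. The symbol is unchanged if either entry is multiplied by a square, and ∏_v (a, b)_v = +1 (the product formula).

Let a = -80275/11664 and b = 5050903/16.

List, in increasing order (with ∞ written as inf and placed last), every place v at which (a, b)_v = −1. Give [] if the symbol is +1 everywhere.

[13, 19]

Mod squares: a ≡ -19, b ≡ 247. Check v ∈ {∞, 2, 3, 5, 11, 13, 19}.
v=19: a=19^1·(≡13), b=19^1·(≡10) mod 19; (13|19)=-1, (10|19)=-1; (−1)^{1·1·9}·(-1)^1·(-1)^1 = -1.
v=3: a=3^-6·(≡2), b=3^0·(≡1) mod 3; (2|3)=-1, (1|3)=+1; (−1)^{-6·0·1}·(-1)^0·(+1)^-6 = +1.
v=5: a=5^2·(≡1), b=5^0·(≡3) mod 5; (1|5)=+1, (3|5)=-1; (−1)^{2·0·2}·(+1)^0·(-1)^2 = +1.
v=13: a=13^2·(≡2), b=13^3·(≡8) mod 13; (2|13)=-1, (8|13)=-1; (−1)^{2·3·6}·(-1)^3·(-1)^2 = -1.
v=2: v_2(a)=-4, v_2(b)=-4; units ≡ 5, 7 (mod 8); ε·ε+αω+βω = 0·1+-4·0+-4·1 ≡ 0  ⇒  (a,b)_2 = +1.
v=11: a=11^0·(≡9), b=11^2·(≡4) mod 11; (9|11)=+1, (4|11)=+1; (−1)^{0·2·5}·(+1)^2·(+1)^0 = +1.
v=∞: -19 < 0 and 247 > 0  ⇒  (a,b)_∞ = +1.
|Ram(-19, 247)| = 2, even; anisotropic at {13, 19}.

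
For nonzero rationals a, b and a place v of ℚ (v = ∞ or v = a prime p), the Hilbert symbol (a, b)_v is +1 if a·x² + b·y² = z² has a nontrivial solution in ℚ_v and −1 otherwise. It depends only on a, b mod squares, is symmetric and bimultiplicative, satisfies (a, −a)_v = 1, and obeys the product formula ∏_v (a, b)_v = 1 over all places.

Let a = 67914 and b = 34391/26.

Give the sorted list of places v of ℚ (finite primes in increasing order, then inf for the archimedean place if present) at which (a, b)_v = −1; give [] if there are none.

[7, 13]

(a, b) ≡ (154, 3094) mod (ℚ^×)²; places V = {2, 3, 7, 11, 13, 17, ∞}.
(a,b)_17: α=0, u≡16; β=3, v≡14 (mod 17); (16|17)=+1, (14|17)=-1; sign (−1)^0·+1^3·-1^0 = +1.
(a,b)_11: α=1, u≡3; β=0, v≡4 (mod 11); (3|11)=+1, (4|11)=+1; sign (−1)^0·+1^0·+1^1 = +1.
(a,b)_13: α=0, u≡2; β=-1, v≡3 (mod 13); (2|13)=-1, (3|13)=+1; sign (−1)^0·-1^-1·+1^0 = -1.
(a,b)_2: α=1, β=-1; u≡5, v≡3 (mod 8); ε(u)ε(v)=0·1, αω(v)=1·1, βω(u)=-1·1; sum ≡ 0  ⇒  +1.
(a,b)_∞: sgn(154)=+, sgn(3094)=+, so +1.
(a,b)_3: α=2, u≡1; β=0, v≡1 (mod 3); (1|3)=+1, (1|3)=+1; sign (−1)^0·+1^0·+1^2 = +1.
(a,b)_7: α=3, u≡2; β=1, v≡4 (mod 7); (2|7)=+1, (4|7)=+1; sign (−1)^1·+1^1·+1^3 = -1.
(154, 3094 / ℚ) ramifies at {7, 13}: a division algebra.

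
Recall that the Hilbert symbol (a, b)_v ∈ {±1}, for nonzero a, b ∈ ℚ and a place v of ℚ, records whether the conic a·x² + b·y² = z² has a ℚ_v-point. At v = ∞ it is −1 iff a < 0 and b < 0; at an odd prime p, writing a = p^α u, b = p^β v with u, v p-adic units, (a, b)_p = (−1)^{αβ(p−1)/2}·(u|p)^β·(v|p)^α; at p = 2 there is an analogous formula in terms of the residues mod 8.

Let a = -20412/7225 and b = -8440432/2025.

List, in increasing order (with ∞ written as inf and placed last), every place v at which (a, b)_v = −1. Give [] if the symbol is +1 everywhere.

[13, 17, 31, inf]

Mod squares: a ≡ -7, b ≡ -527527. Check v ∈ {∞, 2, 3, 5, 7, 11, 13, 17, 31}.
v=5: a=5^-2·(≡2), b=5^-2·(≡3) mod 5; (2|5)=-1, (3|5)=-1; (−1)^{-2·-2·2}·(-1)^-2·(-1)^-2 = +1.
v=3: a=3^6·(≡2), b=3^-4·(≡2) mod 3; (2|3)=-1, (2|3)=-1; (−1)^{6·-4·1}·(-1)^-4·(-1)^6 = +1.
v=∞: -7 < 0 and -527527 < 0  ⇒  (a,b)_∞ = -1.
v=2: v_2(a)=2, v_2(b)=4; units ≡ 1, 1 (mod 8); ε·ε+αω+βω = 0·0+2·0+4·0 ≡ 0  ⇒  (a,b)_2 = +1.
v=13: a=13^0·(≡5), b=13^1·(≡6) mod 13; (5|13)=-1, (6|13)=-1; (−1)^{0·1·6}·(-1)^1·(-1)^0 = -1.
v=7: a=7^1·(≡3), b=7^1·(≡1) mod 7; (3|7)=-1, (1|7)=+1; (−1)^{1·1·3}·(-1)^1·(+1)^1 = +1.
v=17: a=17^-2·(≡7), b=17^1·(≡3) mod 17; (7|17)=-1, (3|17)=-1; (−1)^{-2·1·8}·(-1)^1·(-1)^-2 = -1.
v=11: a=11^0·(≡9), b=11^1·(≡4) mod 11; (9|11)=+1, (4|11)=+1; (−1)^{0·1·5}·(+1)^1·(+1)^0 = +1.
v=31: a=31^0·(≡24), b=31^1·(≡28) mod 31; (24|31)=-1, (28|31)=+1; (−1)^{0·1·15}·(-1)^1·(+1)^0 = -1.
(-7, -527527 / ℚ) ramifies at {13, 17, 31, ∞}: a division algebra.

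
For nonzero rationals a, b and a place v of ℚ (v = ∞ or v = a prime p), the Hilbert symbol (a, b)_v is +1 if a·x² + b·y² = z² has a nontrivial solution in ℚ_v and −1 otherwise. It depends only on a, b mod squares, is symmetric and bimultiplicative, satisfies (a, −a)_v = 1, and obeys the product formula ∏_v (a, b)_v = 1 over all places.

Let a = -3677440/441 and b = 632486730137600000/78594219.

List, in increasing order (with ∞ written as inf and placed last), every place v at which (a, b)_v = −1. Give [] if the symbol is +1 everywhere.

[13, 19]

Mod squares: a ≡ -85, b ≡ 13585. Check v ∈ {∞, 2, 3, 5, 7, 11, 13, 17, 19}.
v=3: a=3^-2·(≡2), b=3^-10·(≡1) mod 3; (2|3)=-1, (1|3)=+1; (−1)^{-2·-10·1}·(-1)^-10·(+1)^-2 = +1.
v=17: a=17^1·(≡12), b=17^2·(≡13) mod 17; (12|17)=-1, (13|17)=+1; (−1)^{1·2·8}·(-1)^2·(+1)^1 = +1.
v=13: a=13^2·(≡11), b=13^3·(≡6) mod 13; (11|13)=-1, (6|13)=-1; (−1)^{2·3·6}·(-1)^3·(-1)^2 = -1.
v=2: v_2(a)=8, v_2(b)=24; units ≡ 3, 1 (mod 8); ε·ε+αω+βω = 1·0+8·0+24·1 ≡ 0  ⇒  (a,b)_2 = +1.
v=∞: -85 < 0 and 13585 > 0  ⇒  (a,b)_∞ = +1.
v=11: a=11^0·(≡3), b=11^-3·(≡3) mod 11; (3|11)=+1, (3|11)=+1; (−1)^{0·-3·5}·(+1)^-3·(+1)^0 = +1.
v=19: a=19^0·(≡12), b=19^1·(≡18) mod 19; (12|19)=-1, (18|19)=-1; (−1)^{0·1·9}·(-1)^1·(-1)^0 = -1.
v=7: a=7^-2·(≡5), b=7^0·(≡3) mod 7; (5|7)=-1, (3|7)=-1; (−1)^{-2·0·3}·(-1)^0·(-1)^-2 = +1.
v=5: a=5^1·(≡2), b=5^5·(≡3) mod 5; (2|5)=-1, (3|5)=-1; (−1)^{1·5·2}·(-1)^5·(-1)^1 = +1.
|Ram(-85, 13585)| = 2, even; anisotropic at {13, 19}.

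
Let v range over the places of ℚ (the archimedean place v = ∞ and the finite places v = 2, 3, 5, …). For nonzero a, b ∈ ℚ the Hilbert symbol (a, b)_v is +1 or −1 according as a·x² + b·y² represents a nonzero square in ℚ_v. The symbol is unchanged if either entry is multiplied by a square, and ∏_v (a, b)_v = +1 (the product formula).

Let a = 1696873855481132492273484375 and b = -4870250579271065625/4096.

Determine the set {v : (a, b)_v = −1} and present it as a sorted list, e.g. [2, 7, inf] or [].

(a, b) ≡ (6136487, -53105) mod (ℚ^×)²; places V = {2, 3, 5, 7, 11, 13, 17, 19, 29, 37, 43, ∞}.
(a,b)_7: α=1, u≡3; β=2, v≡2 (mod 7); (3|7)=-1, (2|7)=+1; sign (−1)^0·-1^2·+1^1 = +1.
(a,b)_∞: sgn(6136487)=+, sgn(-53105)=−, so +1.
(a,b)_19: α=1, u≡9; β=1, v≡17 (mod 19); (9|19)=+1, (17|19)=+1; sign (−1)^1·+1^1·+1^1 = -1.
(a,b)_43: α=1, u≡17; β=1, v≡39 (mod 43); (17|43)=+1, (39|43)=-1; sign (−1)^1·+1^1·-1^1 = +1.
(a,b)_17: α=4, u≡7; β=2, v≡3 (mod 17); (7|17)=-1, (3|17)=-1; sign (−1)^0·-1^2·-1^4 = +1.
(a,b)_37: α=3, u≡20; β=2, v≡27 (mod 37); (20|37)=-1, (27|37)=+1; sign (−1)^0·-1^2·+1^3 = +1.
(a,b)_2: α=0, β=-12; u≡7, v≡7 (mod 8); ε(u)ε(v)=1·1, αω(v)=0·0, βω(u)=-12·0; sum ≡ 1  ⇒  -1.
(a,b)_29: α=3, u≡26; β=2, v≡9 (mod 29); (26|29)=-1, (9|29)=+1; sign (−1)^0·-1^2·+1^3 = +1.
(a,b)_13: α=2, u≡8; β=1, v≡12 (mod 13); (8|13)=-1, (12|13)=+1; sign (−1)^0·-1^1·+1^2 = -1.
(a,b)_5: α=6, u≡3; β=5, v≡4 (mod 5); (3|5)=-1, (4|5)=+1; sign (−1)^0·-1^5·+1^6 = -1.
(a,b)_3: α=2, u≡2; β=2, v≡1 (mod 3); (2|3)=-1, (1|3)=+1; sign (−1)^0·-1^2·+1^2 = +1.
(a,b)_11: α=2, u≡1; β=0, v≡3 (mod 11); (1|11)=+1, (3|11)=+1; sign (−1)^0·+1^0·+1^2 = +1.
|Ram(6136487, -53105)| = 4, even; anisotropic at {2, 5, 13, 19}.

[2, 5, 13, 19]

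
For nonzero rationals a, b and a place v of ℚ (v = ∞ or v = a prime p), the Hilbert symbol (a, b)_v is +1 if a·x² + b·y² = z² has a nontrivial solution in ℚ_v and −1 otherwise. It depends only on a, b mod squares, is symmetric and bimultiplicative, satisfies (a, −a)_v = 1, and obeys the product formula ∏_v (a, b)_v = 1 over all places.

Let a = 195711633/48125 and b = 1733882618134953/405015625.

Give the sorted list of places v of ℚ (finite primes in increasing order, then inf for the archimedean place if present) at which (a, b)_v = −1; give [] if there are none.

[7, 11]

(a, b) ≡ (1309, 33) mod (ℚ^×)²; places V = {2, 3, 5, 7, 11, 13, 17, 23, 29, ∞}.
(a,b)_29: α=2, u≡24; β=4, v≡28 (mod 29); (24|29)=+1, (28|29)=+1; sign (−1)^0·+1^4·+1^2 = +1.
(a,b)_13: α=2, u≡9; β=4, v≡8 (mod 13); (9|13)=+1, (8|13)=-1; sign (−1)^0·+1^4·-1^2 = +1.
(a,b)_5: α=-4, u≡4; β=-6, v≡3 (mod 5); (4|5)=+1, (3|5)=-1; sign (−1)^0·+1^-6·-1^-4 = +1.
(a,b)_17: α=1, u≡1; β=2, v≡4 (mod 17); (1|17)=+1, (4|17)=+1; sign (−1)^0·+1^2·+1^1 = +1.
(a,b)_3: α=4, u≡1; β=3, v≡2 (mod 3); (1|3)=+1, (2|3)=-1; sign (−1)^0·+1^3·-1^4 = +1.
(a,b)_11: α=-1, u≡5; β=1, v≡9 (mod 11); (5|11)=+1, (9|11)=+1; sign (−1)^1·+1^1·+1^-1 = -1.
(a,b)_∞: sgn(1309)=+, sgn(33)=+, so +1.
(a,b)_2: α=0, β=0; u≡5, v≡1 (mod 8); ε(u)ε(v)=0·0, αω(v)=0·0, βω(u)=0·1; sum ≡ 0  ⇒  +1.
(a,b)_7: α=-1, u≡5; β=-2, v≡5 (mod 7); (5|7)=-1, (5|7)=-1; sign (−1)^0·-1^-2·-1^-1 = -1.
(a,b)_23: α=0, u≡19; β=-2, v≡5 (mod 23); (19|23)=-1, (5|23)=-1; sign (−1)^0·-1^-2·-1^0 = +1.
Ram(1309, 33) = {7, 11}; no ℚ_7-point on the conic.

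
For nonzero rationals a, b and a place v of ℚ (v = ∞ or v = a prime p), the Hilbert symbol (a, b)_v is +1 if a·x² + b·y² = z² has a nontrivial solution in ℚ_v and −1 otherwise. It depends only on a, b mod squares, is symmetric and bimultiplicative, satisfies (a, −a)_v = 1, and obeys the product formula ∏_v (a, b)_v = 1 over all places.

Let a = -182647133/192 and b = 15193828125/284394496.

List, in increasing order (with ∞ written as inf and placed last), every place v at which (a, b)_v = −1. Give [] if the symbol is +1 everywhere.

[3, 37]

Mod squares: a ≡ -1895991, b ≡ 5. Check v ∈ {∞, 2, 3, 5, 7, 17, 19, 29, 31, 37}.
v=5: a=5^0·(≡1), b=5^7·(≡1) mod 5; (1|5)=+1, (1|5)=+1; (−1)^{0·7·2}·(+1)^7·(+1)^0 = +1.
v=31: a=31^1·(≡8), b=31^-2·(≡9) mod 31; (8|31)=+1, (9|31)=+1; (−1)^{1·-2·15}·(+1)^-2·(+1)^1 = +1.
v=2: v_2(a)=-6, v_2(b)=-10; units ≡ 1, 5 (mod 8); ε·ε+αω+βω = 0·0+-6·1+-10·0 ≡ 0  ⇒  (a,b)_2 = +1.
v=17: a=17^2·(≡16), b=17^-2·(≡5) mod 17; (16|17)=+1, (5|17)=-1; (−1)^{2·-2·8}·(+1)^-2·(-1)^2 = +1.
v=37: a=37^1·(≡24), b=37^0·(≡6) mod 37; (24|37)=-1, (6|37)=-1; (−1)^{1·0·18}·(-1)^0·(-1)^1 = -1.
v=29: a=29^1·(≡4), b=29^0·(≡1) mod 29; (4|29)=+1, (1|29)=+1; (−1)^{1·0·14}·(+1)^0·(+1)^1 = +1.
v=7: a=7^0·(≡1), b=7^4·(≡6) mod 7; (1|7)=+1, (6|7)=-1; (−1)^{0·4·3}·(+1)^4·(-1)^0 = +1.
v=19: a=19^1·(≡12), b=19^0·(≡4) mod 19; (12|19)=-1, (4|19)=+1; (−1)^{1·0·9}·(-1)^0·(+1)^1 = +1.
v=∞: -1895991 < 0 and 5 > 0  ⇒  (a,b)_∞ = +1.
v=3: a=3^-1·(≡1), b=3^4·(≡2) mod 3; (1|3)=+1, (2|3)=-1; (−1)^{-1·4·1}·(+1)^4·(-1)^-1 = -1.
|Ram(-1895991, 5)| = 2, even; anisotropic at {3, 37}.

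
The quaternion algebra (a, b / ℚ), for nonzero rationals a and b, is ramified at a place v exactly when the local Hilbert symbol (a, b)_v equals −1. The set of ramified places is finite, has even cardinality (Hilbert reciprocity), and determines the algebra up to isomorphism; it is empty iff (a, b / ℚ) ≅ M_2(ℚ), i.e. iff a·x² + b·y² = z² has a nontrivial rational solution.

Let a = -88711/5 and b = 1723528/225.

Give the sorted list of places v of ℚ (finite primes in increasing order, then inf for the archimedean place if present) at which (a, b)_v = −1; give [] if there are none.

[2, 5, 19, 23]

Mod squares: a ≡ -443555, b ≡ 430882. Check v ∈ {∞, 2, 3, 5, 7, 17, 19, 23, 29}.
v=29: a=29^1·(≡3), b=29^1·(≡15) mod 29; (3|29)=-1, (15|29)=-1; (−1)^{1·1·14}·(-1)^1·(-1)^1 = +1.
v=2: v_2(a)=0, v_2(b)=3; units ≡ 5, 1 (mod 8); ε·ε+αω+βω = 0·0+0·0+3·1 ≡ 1  ⇒  (a,b)_2 = -1.
v=17: a=17^0·(≡16), b=17^1·(≡16) mod 17; (16|17)=+1, (16|17)=+1; (−1)^{0·1·8}·(+1)^1·(+1)^0 = +1.
v=∞: -443555 < 0 and 430882 > 0  ⇒  (a,b)_∞ = +1.
v=23: a=23^1·(≡6), b=23^1·(≡18) mod 23; (6|23)=+1, (18|23)=+1; (−1)^{1·1·11}·(+1)^1·(+1)^1 = -1.
v=7: a=7^1·(≡5), b=7^0·(≡2) mod 7; (5|7)=-1, (2|7)=+1; (−1)^{1·0·3}·(-1)^0·(+1)^1 = +1.
v=19: a=19^1·(≡1), b=19^1·(≡17) mod 19; (1|19)=+1, (17|19)=+1; (−1)^{1·1·9}·(+1)^1·(+1)^1 = -1.
v=3: a=3^0·(≡1), b=3^-2·(≡1) mod 3; (1|3)=+1, (1|3)=+1; (−1)^{0·-2·1}·(+1)^-2·(+1)^0 = +1.
v=5: a=5^-1·(≡4), b=5^-2·(≡2) mod 5; (4|5)=+1, (2|5)=-1; (−1)^{-1·-2·2}·(+1)^-2·(-1)^-1 = -1.
|Ram(-443555, 430882)| = 4, even; anisotropic at {2, 5, 19, 23}.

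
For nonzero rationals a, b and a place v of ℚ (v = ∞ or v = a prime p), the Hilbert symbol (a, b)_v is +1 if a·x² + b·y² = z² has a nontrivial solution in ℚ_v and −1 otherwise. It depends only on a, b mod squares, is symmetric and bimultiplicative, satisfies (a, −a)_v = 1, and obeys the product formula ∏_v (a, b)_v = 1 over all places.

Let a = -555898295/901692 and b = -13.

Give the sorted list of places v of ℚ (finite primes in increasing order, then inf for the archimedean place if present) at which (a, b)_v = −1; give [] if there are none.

[2, 5, 23, inf]

Mod squares: a ≡ -2185, b ≡ -13. Check v ∈ {∞, 2, 3, 5, 11, 13, 19, 23, 41, 59}.
v=3: a=3^-4·(≡2), b=3^0·(≡2) mod 3; (2|3)=-1, (2|3)=-1; (−1)^{-4·0·1}·(-1)^0·(-1)^-4 = +1.
v=41: a=41^2·(≡19), b=41^0·(≡28) mod 41; (19|41)=-1, (28|41)=-1; (−1)^{2·0·20}·(-1)^0·(-1)^2 = +1.
v=5: a=5^1·(≡3), b=5^0·(≡2) mod 5; (3|5)=-1, (2|5)=-1; (−1)^{1·0·2}·(-1)^0·(-1)^1 = -1.
v=23: a=23^-1·(≡19), b=23^0·(≡10) mod 23; (19|23)=-1, (10|23)=-1; (−1)^{-1·0·11}·(-1)^0·(-1)^-1 = -1.
v=11: a=11^-2·(≡3), b=11^0·(≡9) mod 11; (3|11)=+1, (9|11)=+1; (−1)^{-2·0·5}·(+1)^0·(+1)^-2 = +1.
v=59: a=59^2·(≡20), b=59^0·(≡46) mod 59; (20|59)=+1, (46|59)=+1; (−1)^{2·0·29}·(+1)^0·(+1)^2 = +1.
v=2: v_2(a)=-2, v_2(b)=0; units ≡ 7, 3 (mod 8); ε·ε+αω+βω = 1·1+-2·1+0·0 ≡ 1  ⇒  (a,b)_2 = -1.
v=19: a=19^1·(≡18), b=19^0·(≡6) mod 19; (18|19)=-1, (6|19)=+1; (−1)^{1·0·9}·(-1)^0·(+1)^1 = +1.
v=13: a=13^0·(≡4), b=13^1·(≡12) mod 13; (4|13)=+1, (12|13)=+1; (−1)^{0·1·6}·(+1)^1·(+1)^0 = +1.
v=∞: -2185 < 0 and -13 < 0  ⇒  (a,b)_∞ = -1.
(-2185, -13 / ℚ) ramifies at {2, 5, 23, ∞}: a division algebra.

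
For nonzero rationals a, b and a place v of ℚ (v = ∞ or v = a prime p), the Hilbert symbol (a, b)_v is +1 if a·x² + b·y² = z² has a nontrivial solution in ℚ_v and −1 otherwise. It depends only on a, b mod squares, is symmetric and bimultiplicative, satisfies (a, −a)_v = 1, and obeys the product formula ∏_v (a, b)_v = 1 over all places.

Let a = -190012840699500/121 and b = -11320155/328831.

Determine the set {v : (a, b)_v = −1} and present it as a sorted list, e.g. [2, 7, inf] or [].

(a, b) ≡ (-595, -451605) mod (ℚ^×)²; places V = {2, 3, 5, 7, 11, 13, 17, 23, 29, ∞}.
(a,b)_∞: sgn(-595)=−, sgn(-451605)=−, so -1.
(a,b)_11: α=-2, u≡6; β=3, v≡8 (mod 11); (6|11)=-1, (8|11)=-1; sign (−1)^0·-1^3·-1^-2 = -1.
(a,b)_7: α=3, u≡3; β=1, v≡4 (mod 7); (3|7)=-1, (4|7)=+1; sign (−1)^1·-1^1·+1^3 = +1.
(a,b)_3: α=6, u≡2; β=5, v≡2 (mod 3); (2|3)=-1, (2|3)=-1; sign (−1)^0·-1^5·-1^6 = -1.
(a,b)_29: α=0, u≡15; β=-2, v≡10 (mod 29); (15|29)=-1, (10|29)=-1; sign (−1)^0·-1^-2·-1^0 = +1.
(a,b)_5: α=3, u≡4; β=1, v≡4 (mod 5); (4|5)=+1, (4|5)=+1; sign (−1)^0·+1^1·+1^3 = +1.
(a,b)_2: α=2, β=0; u≡5, v≡3 (mod 8); ε(u)ε(v)=0·1, αω(v)=2·1, βω(u)=0·1; sum ≡ 0  ⇒  +1.
(a,b)_17: α=1, u≡9; β=-1, v≡14 (mod 17); (9|17)=+1, (14|17)=-1; sign (−1)^0·+1^-1·-1^1 = -1.
(a,b)_13: α=2, u≡3; β=0, v≡7 (mod 13); (3|13)=+1, (7|13)=-1; sign (−1)^0·+1^0·-1^2 = +1.
(a,b)_23: α=2, u≡18; β=-1, v≡17 (mod 23); (18|23)=+1, (17|23)=-1; sign (−1)^0·+1^-1·-1^2 = +1.
|Ram(-595, -451605)| = 4, even; anisotropic at {3, 11, 17, ∞}.

[3, 11, 17, inf]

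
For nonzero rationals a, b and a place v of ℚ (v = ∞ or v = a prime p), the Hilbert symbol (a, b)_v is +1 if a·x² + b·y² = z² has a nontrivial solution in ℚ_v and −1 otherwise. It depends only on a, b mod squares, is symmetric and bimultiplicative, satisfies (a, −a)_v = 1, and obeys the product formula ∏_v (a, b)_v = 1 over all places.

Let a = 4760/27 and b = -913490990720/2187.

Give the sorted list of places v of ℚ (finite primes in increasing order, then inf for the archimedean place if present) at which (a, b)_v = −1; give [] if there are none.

[5, 17]

Mod squares: a ≡ 3570, b ≡ -510. Check v ∈ {∞, 2, 3, 5, 7, 11, 17}.
v=11: a=11^0·(≡6), b=11^2·(≡10) mod 11; (6|11)=-1, (10|11)=-1; (−1)^{0·2·5}·(-1)^2·(-1)^0 = +1.
v=∞: 3570 > 0 and -510 < 0  ⇒  (a,b)_∞ = +1.
v=17: a=17^1·(≡11), b=17^3·(≡9) mod 17; (11|17)=-1, (9|17)=+1; (−1)^{1·3·8}·(-1)^3·(+1)^1 = -1.
v=5: a=5^1·(≡1), b=5^1·(≡3) mod 5; (1|5)=+1, (3|5)=-1; (−1)^{1·1·2}·(+1)^1·(-1)^1 = -1.
v=3: a=3^-3·(≡2), b=3^-7·(≡1) mod 3; (2|3)=-1, (1|3)=+1; (−1)^{-3·-7·1}·(-1)^-7·(+1)^-3 = +1.
v=7: a=7^1·(≡6), b=7^4·(≡2) mod 7; (6|7)=-1, (2|7)=+1; (−1)^{1·4·3}·(-1)^4·(+1)^1 = +1.
v=2: v_2(a)=3, v_2(b)=7; units ≡ 1, 1 (mod 8); ε·ε+αω+βω = 0·0+3·0+7·0 ≡ 0  ⇒  (a,b)_2 = +1.
(3570, -510 / ℚ) ramifies at {5, 17}: a division algebra.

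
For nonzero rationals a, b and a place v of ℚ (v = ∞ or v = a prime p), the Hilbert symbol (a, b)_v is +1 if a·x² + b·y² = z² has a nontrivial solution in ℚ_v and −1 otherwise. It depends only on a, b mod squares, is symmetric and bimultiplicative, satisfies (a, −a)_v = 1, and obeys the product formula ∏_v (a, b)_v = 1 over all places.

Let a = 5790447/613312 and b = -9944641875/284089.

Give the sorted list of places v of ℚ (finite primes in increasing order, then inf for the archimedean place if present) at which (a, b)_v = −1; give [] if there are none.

[3, 47]

Mod squares: a ≡ 329, b ≡ -3. Check v ∈ {∞, 2, 3, 5, 7, 13, 37, 41, 47}.
v=2: v_2(a)=-6, v_2(b)=0; units ≡ 1, 5 (mod 8); ε·ε+αω+βω = 0·0+-6·1+0·0 ≡ 0  ⇒  (a,b)_2 = +1.
v=13: a=13^2·(≡9), b=13^-2·(≡10) mod 13; (9|13)=+1, (10|13)=+1; (−1)^{2·-2·6}·(+1)^-2·(+1)^2 = +1.
v=41: a=41^0·(≡21), b=41^-2·(≡34) mod 41; (21|41)=+1, (34|41)=-1; (−1)^{0·-2·20}·(+1)^-2·(-1)^0 = +1.
v=∞: 329 > 0 and -3 < 0  ⇒  (a,b)_∞ = +1.
v=3: a=3^6·(≡2), b=3^1·(≡2) mod 3; (2|3)=-1, (2|3)=-1; (−1)^{6·1·1}·(-1)^1·(-1)^6 = -1.
v=37: a=37^-2·(≡33), b=37^0·(≡28) mod 37; (33|37)=+1, (28|37)=+1; (−1)^{-2·0·18}·(+1)^0·(+1)^-2 = +1.
v=47: a=47^1·(≡12), b=47^2·(≡39) mod 47; (12|47)=+1, (39|47)=-1; (−1)^{1·2·23}·(+1)^2·(-1)^1 = -1.
v=5: a=5^0·(≡1), b=5^4·(≡2) mod 5; (1|5)=+1, (2|5)=-1; (−1)^{0·4·2}·(+1)^4·(-1)^0 = +1.
v=7: a=7^-1·(≡3), b=7^4·(≡4) mod 7; (3|7)=-1, (4|7)=+1; (−1)^{-1·4·3}·(-1)^4·(+1)^-1 = +1.
Ram(329, -3) = {3, 47}; no ℚ_3-point on the conic.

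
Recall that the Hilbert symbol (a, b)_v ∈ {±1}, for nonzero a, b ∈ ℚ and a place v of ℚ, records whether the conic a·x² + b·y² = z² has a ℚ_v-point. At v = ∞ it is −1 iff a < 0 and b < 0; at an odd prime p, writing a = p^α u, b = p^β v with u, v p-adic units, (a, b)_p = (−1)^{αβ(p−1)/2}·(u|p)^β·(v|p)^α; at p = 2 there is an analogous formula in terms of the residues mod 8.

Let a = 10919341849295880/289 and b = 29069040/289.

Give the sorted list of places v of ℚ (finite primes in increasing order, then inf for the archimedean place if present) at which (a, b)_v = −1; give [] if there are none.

(a, b) ≡ (770, 15015) mod (ℚ^×)²; places V = {2, 3, 5, 7, 11, 13, 17, 19, ∞}.
(a,b)_13: α=2, u≡12; β=1, v≡5 (mod 13); (12|13)=+1, (5|13)=-1; sign (−1)^0·+1^1·-1^2 = +1.
(a,b)_2: α=3, β=4; u≡1, v≡7 (mod 8); ε(u)ε(v)=0·1, αω(v)=3·0, βω(u)=4·0; sum ≡ 0  ⇒  +1.
(a,b)_∞: sgn(770)=+, sgn(15015)=+, so +1.
(a,b)_5: α=1, u≡4; β=1, v≡2 (mod 5); (4|5)=+1, (2|5)=-1; sign (−1)^0·+1^1·-1^1 = -1.
(a,b)_19: α=2, u≡3; β=0, v≡7 (mod 19); (3|19)=-1, (7|19)=+1; sign (−1)^0·-1^0·+1^2 = +1.
(a,b)_17: α=-2, u≡7; β=-2, v≡9 (mod 17); (7|17)=-1, (9|17)=+1; sign (−1)^0·-1^-2·+1^-2 = +1.
(a,b)_7: α=3, u≡3; β=1, v≡6 (mod 7); (3|7)=-1, (6|7)=-1; sign (−1)^1·-1^1·-1^3 = -1.
(a,b)_11: α=5, u≡1; β=3, v≡9 (mod 11); (1|11)=+1, (9|11)=+1; sign (−1)^1·+1^3·+1^5 = -1.
(a,b)_3: α=4, u≡2; β=1, v≡1 (mod 3); (2|3)=-1, (1|3)=+1; sign (−1)^0·-1^1·+1^4 = -1.
|Ram(770, 15015)| = 4, even; anisotropic at {3, 5, 7, 11}.

[3, 5, 7, 11]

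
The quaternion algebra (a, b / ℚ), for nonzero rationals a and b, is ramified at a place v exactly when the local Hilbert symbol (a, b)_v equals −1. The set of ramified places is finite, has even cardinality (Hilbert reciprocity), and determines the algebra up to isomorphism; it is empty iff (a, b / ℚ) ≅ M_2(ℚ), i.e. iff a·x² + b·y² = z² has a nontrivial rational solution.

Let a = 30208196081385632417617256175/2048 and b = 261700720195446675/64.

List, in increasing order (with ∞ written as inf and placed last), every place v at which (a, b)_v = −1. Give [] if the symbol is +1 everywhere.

(a, b) ≡ (181374, 141427) mod (ℚ^×)²; places V = {2, 3, 5, 11, 13, 19, 23, 37, 43, ∞}.
(a,b)_3: α=7, u≡2; β=4, v≡1 (mod 3); (2|3)=-1, (1|3)=+1; sign (−1)^0·-1^4·+1^7 = +1.
(a,b)_∞: sgn(181374)=+, sgn(141427)=+, so +1.
(a,b)_23: α=2, u≡17; β=1, v≡9 (mod 23); (17|23)=-1, (9|23)=+1; sign (−1)^0·-1^1·+1^2 = -1.
(a,b)_5: α=2, u≡4; β=2, v≡3 (mod 5); (4|5)=+1, (3|5)=-1; sign (−1)^0·+1^2·-1^2 = +1.
(a,b)_13: α=2, u≡11; β=1, v≡8 (mod 13); (11|13)=-1, (8|13)=-1; sign (−1)^0·-1^1·-1^2 = -1.
(a,b)_2: α=-11, β=-6; u≡7, v≡3 (mod 8); ε(u)ε(v)=1·1, αω(v)=-11·1, βω(u)=-6·0; sum ≡ 0  ⇒  +1.
(a,b)_11: α=2, u≡10; β=1, v≡1 (mod 11); (10|11)=-1, (1|11)=+1; sign (−1)^0·-1^1·+1^2 = -1.
(a,b)_19: α=3, u≡13; β=2, v≡2 (mod 19); (13|19)=-1, (2|19)=-1; sign (−1)^0·-1^2·-1^3 = -1.
(a,b)_37: α=3, u≡24; β=2, v≡6 (mod 37); (24|37)=-1, (6|37)=-1; sign (−1)^0·-1^2·-1^3 = -1.
(a,b)_43: α=5, u≡21; β=3, v≡40 (mod 43); (21|43)=+1, (40|43)=+1; sign (−1)^1·+1^3·+1^5 = -1.
Ram(181374, 141427) = {11, 13, 19, 23, 37, 43}; no ℚ_11-point on the conic.

[11, 13, 19, 23, 37, 43]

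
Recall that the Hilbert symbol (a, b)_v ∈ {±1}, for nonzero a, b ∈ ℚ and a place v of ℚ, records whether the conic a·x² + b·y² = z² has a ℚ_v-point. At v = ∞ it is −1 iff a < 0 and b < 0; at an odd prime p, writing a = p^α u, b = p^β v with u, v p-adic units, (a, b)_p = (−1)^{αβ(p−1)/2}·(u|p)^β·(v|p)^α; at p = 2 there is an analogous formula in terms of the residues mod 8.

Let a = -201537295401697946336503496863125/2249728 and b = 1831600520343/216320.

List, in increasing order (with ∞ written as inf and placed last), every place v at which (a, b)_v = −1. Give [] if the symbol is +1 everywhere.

Mod squares: a ≡ -910929513, b ≡ 108035. Check v ∈ {∞, 2, 3, 5, 11, 13, 17, 23, 31, 41, 47}.
v=31: a=31^7·(≡22), b=31^3·(≡12) mod 31; (22|31)=-1, (12|31)=-1; (−1)^{7·3·15}·(-1)^3·(-1)^7 = -1.
v=23: a=23^1·(≡2), b=23^0·(≡6) mod 23; (2|23)=+1, (6|23)=+1; (−1)^{1·0·11}·(+1)^0·(+1)^1 = +1.
v=13: a=13^-3·(≡6), b=13^-2·(≡8) mod 13; (6|13)=-1, (8|13)=-1; (−1)^{-3·-2·6}·(-1)^-2·(-1)^-3 = -1.
v=5: a=5^4·(≡3), b=5^-1·(≡2) mod 5; (3|5)=-1, (2|5)=-1; (−1)^{4·-1·2}·(-1)^-1·(-1)^4 = -1.
v=17: a=17^3·(≡8), b=17^1·(≡12) mod 17; (8|17)=+1, (12|17)=-1; (−1)^{3·1·8}·(+1)^1·(-1)^3 = -1.
v=3: a=3^7·(≡2), b=3^6·(≡2) mod 3; (2|3)=-1, (2|3)=-1; (−1)^{7·6·1}·(-1)^6·(-1)^7 = -1.
v=41: a=41^3·(≡25), b=41^1·(≡6) mod 41; (25|41)=+1, (6|41)=-1; (−1)^{3·1·20}·(+1)^1·(-1)^3 = -1.
v=∞: -910929513 < 0 and 108035 > 0  ⇒  (a,b)_∞ = +1.
v=2: v_2(a)=-10, v_2(b)=-8; units ≡ 7, 3 (mod 8); ε·ε+αω+βω = 1·1+-10·1+-8·0 ≡ 1  ⇒  (a,b)_2 = -1.
v=47: a=47^1·(≡40), b=47^0·(≡11) mod 47; (40|47)=-1, (11|47)=-1; (−1)^{1·0·23}·(-1)^0·(-1)^1 = -1.
v=11: a=11^4·(≡1), b=11^2·(≡5) mod 11; (1|11)=+1, (5|11)=+1; (−1)^{4·2·5}·(+1)^2·(+1)^4 = +1.
|Ram(-910929513, 108035)| = 8, even; anisotropic at {2, 3, 5, 13, 17, 31, 41, 47}.

[2, 3, 5, 13, 17, 31, 41, 47]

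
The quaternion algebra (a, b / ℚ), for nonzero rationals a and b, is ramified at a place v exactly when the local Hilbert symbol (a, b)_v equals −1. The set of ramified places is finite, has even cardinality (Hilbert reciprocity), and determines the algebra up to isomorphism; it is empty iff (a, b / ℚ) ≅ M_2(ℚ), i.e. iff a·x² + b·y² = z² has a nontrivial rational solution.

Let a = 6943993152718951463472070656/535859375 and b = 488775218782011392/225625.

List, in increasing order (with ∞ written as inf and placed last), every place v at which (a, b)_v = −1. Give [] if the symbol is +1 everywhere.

[3, 5]

(a, b) ≡ (4845, 17) mod (ℚ^×)²; places V = {2, 3, 5, 7, 11, 17, 19, 23, ∞}.
(a,b)_5: α=-7, u≡4; β=-4, v≡2 (mod 5); (4|5)=+1, (2|5)=-1; sign (−1)^0·+1^-4·-1^-7 = -1.
(a,b)_2: α=26, β=18; u≡5, v≡1 (mod 8); ε(u)ε(v)=0·0, αω(v)=26·0, βω(u)=18·1; sum ≡ 0  ⇒  +1.
(a,b)_11: α=6, u≡9; β=4, v≡7 (mod 11); (9|11)=+1, (7|11)=-1; sign (−1)^0·+1^4·-1^6 = +1.
(a,b)_7: α=2, u≡4; β=2, v≡5 (mod 7); (4|7)=+1, (5|7)=-1; sign (−1)^0·+1^2·-1^2 = +1.
(a,b)_3: α=1, u≡1; β=0, v≡2 (mod 3); (1|3)=+1, (2|3)=-1; sign (−1)^0·+1^0·-1^1 = -1.
(a,b)_∞: sgn(4845)=+, sgn(17)=+, so +1.
(a,b)_17: α=5, u≡4; β=3, v≡4 (mod 17); (4|17)=+1, (4|17)=+1; sign (−1)^0·+1^3·+1^5 = +1.
(a,b)_19: α=-3, u≡12; β=-2, v≡11 (mod 19); (12|19)=-1, (11|19)=+1; sign (−1)^0·-1^-2·+1^-3 = +1.
(a,b)_23: α=4, u≡22; β=2, v≡11 (mod 23); (22|23)=-1, (11|23)=-1; sign (−1)^0·-1^2·-1^4 = +1.
|Ram(4845, 17)| = 2, even; anisotropic at {3, 5}.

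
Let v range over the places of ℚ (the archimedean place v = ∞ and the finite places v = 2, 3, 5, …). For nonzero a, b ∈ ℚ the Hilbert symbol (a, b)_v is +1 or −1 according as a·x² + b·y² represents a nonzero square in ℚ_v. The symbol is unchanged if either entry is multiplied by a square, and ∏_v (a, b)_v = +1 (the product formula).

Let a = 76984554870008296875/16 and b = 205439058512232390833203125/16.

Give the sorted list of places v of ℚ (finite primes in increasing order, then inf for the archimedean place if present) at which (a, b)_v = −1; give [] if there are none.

(a, b) ≡ (432419, 273122493) mod (ℚ^×)²; places V = {2, 3, 5, 7, 13, 17, 23, 29, 31, 37, ∞}.
(a,b)_17: α=2, u≡6; β=3, v≡16 (mod 17); (6|17)=-1, (16|17)=+1; sign (−1)^0·-1^3·+1^2 = -1.
(a,b)_2: α=-4, β=-4; u≡3, v≡5 (mod 8); ε(u)ε(v)=1·0, αω(v)=-4·1, βω(u)=-4·1; sum ≡ 0  ⇒  +1.
(a,b)_∞: sgn(432419)=+, sgn(273122493)=+, so +1.
(a,b)_13: α=3, u≡3; β=4, v≡2 (mod 13); (3|13)=+1, (2|13)=-1; sign (−1)^0·+1^4·-1^3 = -1.
(a,b)_3: α=2, u≡2; β=3, v≡2 (mod 3); (2|3)=-1, (2|3)=-1; sign (−1)^0·-1^3·-1^2 = -1.
(a,b)_29: α=1, u≡5; β=1, v≡4 (mod 29); (5|29)=+1, (4|29)=+1; sign (−1)^0·+1^1·+1^1 = +1.
(a,b)_31: α=1, u≡17; β=1, v≡3 (mod 31); (17|31)=-1, (3|31)=-1; sign (−1)^1·-1^1·-1^1 = -1.
(a,b)_37: α=1, u≡14; β=1, v≡3 (mod 37); (14|37)=-1, (3|37)=+1; sign (−1)^0·-1^1·+1^1 = -1.
(a,b)_23: α=2, u≡19; β=3, v≡17 (mod 23); (19|23)=-1, (17|23)=-1; sign (−1)^0·-1^3·-1^2 = -1.
(a,b)_7: α=2, u≡1; β=3, v≡5 (mod 7); (1|7)=+1, (5|7)=-1; sign (−1)^0·+1^3·-1^2 = +1.
(a,b)_5: α=6, u≡1; β=8, v≡3 (mod 5); (1|5)=+1, (3|5)=-1; sign (−1)^0·+1^8·-1^6 = +1.
Ram(432419, 273122493) = {3, 13, 17, 23, 31, 37}; no ℚ_3-point on the conic.

[3, 13, 17, 23, 31, 37]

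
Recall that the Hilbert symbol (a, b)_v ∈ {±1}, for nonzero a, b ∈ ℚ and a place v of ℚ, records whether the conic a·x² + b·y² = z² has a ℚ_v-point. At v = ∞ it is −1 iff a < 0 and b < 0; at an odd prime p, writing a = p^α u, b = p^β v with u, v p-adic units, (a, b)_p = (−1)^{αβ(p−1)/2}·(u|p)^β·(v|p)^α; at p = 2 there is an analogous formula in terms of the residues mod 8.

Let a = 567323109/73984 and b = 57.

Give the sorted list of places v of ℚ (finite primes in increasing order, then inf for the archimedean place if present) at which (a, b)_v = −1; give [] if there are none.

(a, b) ≡ (86469, 57) mod (ℚ^×)²; places V = {2, 3, 17, 19, 37, 41, ∞}.
(a,b)_37: α=1, u≡14; β=0, v≡20 (mod 37); (14|37)=-1, (20|37)=-1; sign (−1)^0·-1^0·-1^1 = -1.
(a,b)_17: α=-2, u≡10; β=0, v≡6 (mod 17); (10|17)=-1, (6|17)=-1; sign (−1)^0·-1^0·-1^-2 = +1.
(a,b)_2: α=-8, β=0; u≡5, v≡1 (mod 8); ε(u)ε(v)=0·0, αω(v)=-8·0, βω(u)=0·1; sum ≡ 0  ⇒  +1.
(a,b)_41: α=1, u≡5; β=0, v≡16 (mod 41); (5|41)=+1, (16|41)=+1; sign (−1)^0·+1^0·+1^1 = +1.
(a,b)_19: α=1, u≡8; β=1, v≡3 (mod 19); (8|19)=-1, (3|19)=-1; sign (−1)^1·-1^1·-1^1 = -1.
(a,b)_∞: sgn(86469)=+, sgn(57)=+, so +1.
(a,b)_3: α=9, u≡2; β=1, v≡1 (mod 3); (2|3)=-1, (1|3)=+1; sign (−1)^1·-1^1·+1^9 = +1.
|Ram(86469, 57)| = 2, even; anisotropic at {19, 37}.

[19, 37]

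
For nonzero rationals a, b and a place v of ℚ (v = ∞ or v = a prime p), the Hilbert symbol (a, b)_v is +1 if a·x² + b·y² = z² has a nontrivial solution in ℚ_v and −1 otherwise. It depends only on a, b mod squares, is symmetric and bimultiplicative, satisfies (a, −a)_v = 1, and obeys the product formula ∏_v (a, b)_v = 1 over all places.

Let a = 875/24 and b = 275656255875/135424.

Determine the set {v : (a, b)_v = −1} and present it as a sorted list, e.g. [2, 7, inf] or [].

[2, 13]

(a, b) ≡ (210, 715) mod (ℚ^×)²; places V = {2, 3, 5, 7, 11, 13, 17, 23, ∞}.
(a,b)_23: α=0, u≡1; β=-2, v≡2 (mod 23); (1|23)=+1, (2|23)=+1; sign (−1)^0·+1^-2·+1^0 = +1.
(a,b)_∞: sgn(210)=+, sgn(715)=+, so +1.
(a,b)_5: α=3, u≡3; β=3, v≡3 (mod 5); (3|5)=-1, (3|5)=-1; sign (−1)^0·-1^3·-1^3 = +1.
(a,b)_11: α=0, u≡3; β=3, v≡8 (mod 11); (3|11)=+1, (8|11)=-1; sign (−1)^0·+1^3·-1^0 = +1.
(a,b)_3: α=-1, u≡1; β=2, v≡1 (mod 3); (1|3)=+1, (1|3)=+1; sign (−1)^0·+1^2·+1^-1 = +1.
(a,b)_17: α=0, u≡6; β=2, v≡9 (mod 17); (6|17)=-1, (9|17)=+1; sign (−1)^0·-1^2·+1^0 = +1.
(a,b)_7: α=1, u≡2; β=2, v≡2 (mod 7); (2|7)=+1, (2|7)=+1; sign (−1)^0·+1^2·+1^1 = +1.
(a,b)_2: α=-3, β=-8; u≡1, v≡3 (mod 8); ε(u)ε(v)=0·1, αω(v)=-3·1, βω(u)=-8·0; sum ≡ 1  ⇒  -1.
(a,b)_13: α=0, u≡11; β=1, v≡12 (mod 13); (11|13)=-1, (12|13)=+1; sign (−1)^0·-1^1·+1^0 = -1.
Ram(210, 715) = {2, 13}; no ℚ_2-point on the conic.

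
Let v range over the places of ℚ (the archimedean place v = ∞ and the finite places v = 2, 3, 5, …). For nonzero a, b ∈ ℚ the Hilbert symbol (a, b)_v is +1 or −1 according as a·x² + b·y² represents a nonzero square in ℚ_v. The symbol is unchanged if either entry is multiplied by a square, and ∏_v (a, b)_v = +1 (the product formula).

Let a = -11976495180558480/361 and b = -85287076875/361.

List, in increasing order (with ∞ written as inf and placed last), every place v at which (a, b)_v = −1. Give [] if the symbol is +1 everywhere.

(a, b) ≡ (-2145, -1547) mod (ℚ^×)²; places V = {2, 3, 5, 7, 11, 13, 17, 19, ∞}.
(a,b)_19: α=-2, u≡18; β=-2, v≡5 (mod 19); (18|19)=-1, (5|19)=+1; sign (−1)^0·-1^-2·+1^-2 = +1.
(a,b)_3: α=11, u≡2; β=6, v≡1 (mod 3); (2|3)=-1, (1|3)=+1; sign (−1)^0·-1^6·+1^11 = +1.
(a,b)_11: α=3, u≡9; β=2, v≡1 (mod 11); (9|11)=+1, (1|11)=+1; sign (−1)^0·+1^2·+1^3 = +1.
(a,b)_∞: sgn(-2145)=−, sgn(-1547)=−, so -1.
(a,b)_2: α=4, β=0; u≡7, v≡5 (mod 8); ε(u)ε(v)=1·0, αω(v)=4·1, βω(u)=0·0; sum ≡ 0  ⇒  +1.
(a,b)_17: α=2, u≡5; β=1, v≡10 (mod 17); (5|17)=-1, (10|17)=-1; sign (−1)^0·-1^1·-1^2 = -1.
(a,b)_13: α=3, u≡12; β=1, v≡7 (mod 13); (12|13)=+1, (7|13)=-1; sign (−1)^0·+1^1·-1^3 = -1.
(a,b)_7: α=0, u≡4; β=1, v≡3 (mod 7); (4|7)=+1, (3|7)=-1; sign (−1)^0·+1^1·-1^0 = +1.
(a,b)_5: α=1, u≡4; β=4, v≡2 (mod 5); (4|5)=+1, (2|5)=-1; sign (−1)^0·+1^4·-1^1 = -1.
|Ram(-2145, -1547)| = 4, even; anisotropic at {5, 13, 17, ∞}.

[5, 13, 17, inf]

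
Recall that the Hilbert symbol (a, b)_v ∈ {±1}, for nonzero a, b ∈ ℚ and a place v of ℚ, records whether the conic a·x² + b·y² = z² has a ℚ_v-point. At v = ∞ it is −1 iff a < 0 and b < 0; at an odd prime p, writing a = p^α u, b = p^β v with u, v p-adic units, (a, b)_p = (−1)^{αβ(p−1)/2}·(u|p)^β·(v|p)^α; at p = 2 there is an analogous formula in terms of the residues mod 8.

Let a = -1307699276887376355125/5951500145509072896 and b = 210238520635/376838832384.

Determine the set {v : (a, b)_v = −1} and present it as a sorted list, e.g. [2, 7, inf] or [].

(a, b) ≡ (-5, 115) mod (ℚ^×)²; places V = {2, 3, 5, 7, 11, 13, 23, 29, ∞}.
(a,b)_11: α=4, u≡6; β=2, v≡1 (mod 11); (6|11)=-1, (1|11)=+1; sign (−1)^0·-1^2·+1^4 = +1.
(a,b)_29: α=0, u≡7; β=-2, v≡6 (mod 29); (7|29)=+1, (6|29)=+1; sign (−1)^0·+1^-2·+1^0 = +1.
(a,b)_13: α=6, u≡2; β=4, v≡6 (mod 13); (2|13)=-1, (6|13)=-1; sign (−1)^0·-1^4·-1^6 = +1.
(a,b)_∞: sgn(-5)=−, sgn(115)=+, so +1.
(a,b)_7: α=-12, u≡1; β=-4, v≡6 (mod 7); (1|7)=+1, (6|7)=-1; sign (−1)^0·+1^-4·-1^-12 = +1.
(a,b)_2: α=-16, β=-8; u≡3, v≡3 (mod 8); ε(u)ε(v)=1·1, αω(v)=-16·1, βω(u)=-8·1; sum ≡ 1  ⇒  -1.
(a,b)_23: α=6, u≡9; β=3, v≡20 (mod 23); (9|23)=+1, (20|23)=-1; sign (−1)^0·+1^3·-1^6 = +1.
(a,b)_3: α=-8, u≡1; β=-6, v≡1 (mod 3); (1|3)=+1, (1|3)=+1; sign (−1)^0·+1^-6·+1^-8 = +1.
(a,b)_5: α=3, u≡4; β=1, v≡3 (mod 5); (4|5)=+1, (3|5)=-1; sign (−1)^0·+1^1·-1^3 = -1.
(-5, 115 / ℚ) ramifies at {2, 5}: a division algebra.

[2, 5]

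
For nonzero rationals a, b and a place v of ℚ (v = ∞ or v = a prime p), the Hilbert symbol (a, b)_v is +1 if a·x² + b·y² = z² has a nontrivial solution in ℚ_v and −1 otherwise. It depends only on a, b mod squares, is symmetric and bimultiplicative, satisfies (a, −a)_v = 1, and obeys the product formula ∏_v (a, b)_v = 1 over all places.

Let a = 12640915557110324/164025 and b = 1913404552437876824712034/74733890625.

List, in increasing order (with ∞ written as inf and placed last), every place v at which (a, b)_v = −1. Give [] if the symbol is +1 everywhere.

(a, b) ≡ (29, 1426) mod (ℚ^×)²; places V = {2, 3, 5, 11, 23, 29, 31, ∞}.
(a,b)_2: α=2, β=1; u≡5, v≡1 (mod 8); ε(u)ε(v)=0·0, αω(v)=2·0, βω(u)=1·1; sum ≡ 1  ⇒  -1.
(a,b)_29: α=1, u≡23; β=2, v≡5 (mod 29); (23|29)=+1, (5|29)=+1; sign (−1)^0·+1^2·+1^1 = +1.
(a,b)_3: α=-8, u≡2; β=-14, v≡1 (mod 3); (2|3)=-1, (1|3)=+1; sign (−1)^0·-1^-14·+1^-8 = +1.
(a,b)_23: α=2, u≡12; β=3, v≡1 (mod 23); (12|23)=+1, (1|23)=+1; sign (−1)^0·+1^3·+1^2 = +1.
(a,b)_31: α=2, u≡17; β=3, v≡6 (mod 31); (17|31)=-1, (6|31)=-1; sign (−1)^0·-1^3·-1^2 = -1.
(a,b)_∞: sgn(29)=+, sgn(1426)=+, so +1.
(a,b)_5: α=-2, u≡4; β=-6, v≡1 (mod 5); (4|5)=+1, (1|5)=+1; sign (−1)^0·+1^-6·+1^-2 = +1.
(a,b)_11: α=8, u≡6; β=12, v≡7 (mod 11); (6|11)=-1, (7|11)=-1; sign (−1)^0·-1^12·-1^8 = +1.
|Ram(29, 1426)| = 2, even; anisotropic at {2, 31}.

[2, 31]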